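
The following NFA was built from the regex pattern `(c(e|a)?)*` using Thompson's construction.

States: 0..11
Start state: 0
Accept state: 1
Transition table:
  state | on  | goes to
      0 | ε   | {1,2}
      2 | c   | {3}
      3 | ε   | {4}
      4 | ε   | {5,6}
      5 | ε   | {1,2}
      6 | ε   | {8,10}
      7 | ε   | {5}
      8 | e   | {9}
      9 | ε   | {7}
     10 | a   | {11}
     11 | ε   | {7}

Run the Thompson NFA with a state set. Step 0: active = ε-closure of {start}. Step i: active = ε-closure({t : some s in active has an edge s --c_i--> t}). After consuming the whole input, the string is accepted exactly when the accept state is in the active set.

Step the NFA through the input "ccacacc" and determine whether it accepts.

Answer: ACCEPT

Derivation:
start: ε-closure({0}) = {0,1,2}
'c' @ 1: {1,2,3,4,5,6,8,10}  [accepting]
'c' @ 2: {1,2,3,4,5,6,8,10}  [accepting]
'a' @ 3: {1,2,5,7,11}  [accepting]
'c' @ 4: {1,2,3,4,5,6,8,10}  [accepting]
'a' @ 5: {1,2,5,7,11}  [accepting]
'c' @ 6: {1,2,3,4,5,6,8,10}  [accepting]
'c' @ 7: {1,2,3,4,5,6,8,10}  [accepting]
end set {1,2,3,4,5,6,8,10} — state 1 in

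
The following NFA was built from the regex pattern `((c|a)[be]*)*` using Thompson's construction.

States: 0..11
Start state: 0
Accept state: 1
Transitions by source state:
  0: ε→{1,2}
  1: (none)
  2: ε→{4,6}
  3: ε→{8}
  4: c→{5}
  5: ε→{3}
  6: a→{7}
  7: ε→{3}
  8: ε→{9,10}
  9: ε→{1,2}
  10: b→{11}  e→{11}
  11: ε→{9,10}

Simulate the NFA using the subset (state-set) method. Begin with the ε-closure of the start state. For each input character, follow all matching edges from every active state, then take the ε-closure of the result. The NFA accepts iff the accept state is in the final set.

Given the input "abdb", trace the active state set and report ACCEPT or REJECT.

initial (ε-close {0}): {0,1,2,4,6}
'a' @ 1: {1,2,3,4,6,7,8,9,10}  ✓accept
'b' @ 2: {1,2,4,6,9,10,11}  ✓accept
'd' @ 3: {}  — state set empty
rest 'b' ignored (set empty)
final: {}; accept 1 not in set

Answer: REJECT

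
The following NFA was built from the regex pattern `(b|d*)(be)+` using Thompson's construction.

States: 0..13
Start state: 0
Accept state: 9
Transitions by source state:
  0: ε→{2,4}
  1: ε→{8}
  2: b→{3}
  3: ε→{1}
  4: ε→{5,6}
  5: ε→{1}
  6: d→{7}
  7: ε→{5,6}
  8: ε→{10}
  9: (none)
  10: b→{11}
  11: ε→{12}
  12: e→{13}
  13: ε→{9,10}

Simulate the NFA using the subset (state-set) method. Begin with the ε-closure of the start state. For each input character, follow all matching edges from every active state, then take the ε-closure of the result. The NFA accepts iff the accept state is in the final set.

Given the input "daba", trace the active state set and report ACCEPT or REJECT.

Answer: REJECT

Trace:
initial (ε-close {0}): {0,1,2,4,5,6,8,10}
'd' @ 1: {1,5,6,7,8,10}
'a' @ 2: {}  — state set empty
rest 'ba' ignored (set empty)
end set {} — state 9 not in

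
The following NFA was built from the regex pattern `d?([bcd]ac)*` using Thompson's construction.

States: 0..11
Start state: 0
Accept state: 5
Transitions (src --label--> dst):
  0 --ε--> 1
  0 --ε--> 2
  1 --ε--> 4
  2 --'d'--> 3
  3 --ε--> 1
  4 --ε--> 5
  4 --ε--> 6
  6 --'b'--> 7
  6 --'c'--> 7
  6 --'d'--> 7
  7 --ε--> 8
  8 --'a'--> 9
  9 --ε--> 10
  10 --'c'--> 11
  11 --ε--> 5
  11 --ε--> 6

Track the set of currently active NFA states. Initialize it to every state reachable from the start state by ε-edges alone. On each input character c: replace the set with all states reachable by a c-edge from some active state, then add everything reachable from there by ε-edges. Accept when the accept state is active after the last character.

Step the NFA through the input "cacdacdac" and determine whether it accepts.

Answer: ACCEPT

Steps:
initial (ε-close {0}): {0,1,2,4,5,6}
'c' @ 1: {7,8}
'a' @ 2: {9,10}
'c' @ 3: {5,6,11}  (accept∈set)
'd' @ 4: {7,8}
'a' @ 5: {9,10}
'c' @ 6: {5,6,11}  (accept∈set)
'd' @ 7: {7,8}
'a' @ 8: {9,10}
'c' @ 9: {5,6,11}  (accept∈set)
end set {5,6,11} — state 5 in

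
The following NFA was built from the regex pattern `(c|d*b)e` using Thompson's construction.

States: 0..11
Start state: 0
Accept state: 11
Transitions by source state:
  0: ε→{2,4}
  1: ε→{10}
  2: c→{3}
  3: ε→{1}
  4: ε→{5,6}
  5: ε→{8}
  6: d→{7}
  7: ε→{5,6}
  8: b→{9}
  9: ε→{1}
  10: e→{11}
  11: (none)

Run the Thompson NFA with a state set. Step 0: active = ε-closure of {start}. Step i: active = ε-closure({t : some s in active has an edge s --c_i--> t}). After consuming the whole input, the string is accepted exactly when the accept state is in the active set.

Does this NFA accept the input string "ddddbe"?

Answer: ACCEPT

Derivation:
start: ε-closure({0}) = {0,2,4,5,6,8}
'd' @ 1: {5,6,7,8}
'd' @ 2: {5,6,7,8}
'd' @ 3: {5,6,7,8}
'd' @ 4: {5,6,7,8}
'b' @ 5: {1,9,10}
'e' @ 6: {11}  (accept∈set)
end set {11} — state 11 in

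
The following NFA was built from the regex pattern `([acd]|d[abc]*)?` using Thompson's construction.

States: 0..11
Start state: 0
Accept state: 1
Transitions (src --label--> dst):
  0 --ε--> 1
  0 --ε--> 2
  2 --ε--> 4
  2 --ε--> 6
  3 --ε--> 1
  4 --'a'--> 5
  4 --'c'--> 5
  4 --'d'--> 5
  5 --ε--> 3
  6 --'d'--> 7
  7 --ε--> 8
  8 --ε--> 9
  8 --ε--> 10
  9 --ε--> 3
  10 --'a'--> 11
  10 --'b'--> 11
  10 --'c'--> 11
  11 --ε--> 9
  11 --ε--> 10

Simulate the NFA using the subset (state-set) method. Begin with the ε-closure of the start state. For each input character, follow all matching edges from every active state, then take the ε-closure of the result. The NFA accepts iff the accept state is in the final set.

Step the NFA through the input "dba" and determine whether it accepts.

Answer: ACCEPT

Trace:
S₀ = ε-closure({0}) = {0,1,2,4,6}
'd' @ 1: {1,3,5,7,8,9,10}  [accepting]
'b' @ 2: {1,3,9,10,11}  [accepting]
'a' @ 3: {1,3,9,10,11}  [accepting]
end set {1,3,9,10,11} — state 1 in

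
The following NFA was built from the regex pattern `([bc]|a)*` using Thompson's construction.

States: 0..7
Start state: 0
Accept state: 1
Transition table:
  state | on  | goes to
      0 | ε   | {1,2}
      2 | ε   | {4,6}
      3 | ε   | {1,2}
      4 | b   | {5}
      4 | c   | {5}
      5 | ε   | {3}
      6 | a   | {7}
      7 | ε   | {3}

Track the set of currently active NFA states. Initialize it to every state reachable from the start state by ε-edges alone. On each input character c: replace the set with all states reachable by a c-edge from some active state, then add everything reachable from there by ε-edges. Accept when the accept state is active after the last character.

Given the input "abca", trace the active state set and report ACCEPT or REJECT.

Answer: ACCEPT

Derivation:
initial (ε-close {0}): {0,1,2,4,6}
'a' @ 1: {1,2,3,4,6,7}  ✓accept
'b' @ 2: {1,2,3,4,5,6}  ✓accept
'c' @ 3: {1,2,3,4,5,6}  ✓accept
'a' @ 4: {1,2,3,4,6,7}  ✓accept
end set {1,2,3,4,6,7} — state 1 in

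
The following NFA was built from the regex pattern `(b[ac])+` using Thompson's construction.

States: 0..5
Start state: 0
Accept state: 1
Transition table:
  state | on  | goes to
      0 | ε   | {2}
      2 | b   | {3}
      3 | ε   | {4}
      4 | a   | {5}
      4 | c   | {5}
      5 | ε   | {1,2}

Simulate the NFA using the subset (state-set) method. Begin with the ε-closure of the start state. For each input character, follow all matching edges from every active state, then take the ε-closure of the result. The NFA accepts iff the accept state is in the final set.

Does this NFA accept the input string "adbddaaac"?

initial (ε-close {0}): {0,2}
'a' @ 1: {}  — state set empty
rest 'dbddaaac' ignored (set empty)
after full input: {}  (accept=1 not in)

Answer: REJECT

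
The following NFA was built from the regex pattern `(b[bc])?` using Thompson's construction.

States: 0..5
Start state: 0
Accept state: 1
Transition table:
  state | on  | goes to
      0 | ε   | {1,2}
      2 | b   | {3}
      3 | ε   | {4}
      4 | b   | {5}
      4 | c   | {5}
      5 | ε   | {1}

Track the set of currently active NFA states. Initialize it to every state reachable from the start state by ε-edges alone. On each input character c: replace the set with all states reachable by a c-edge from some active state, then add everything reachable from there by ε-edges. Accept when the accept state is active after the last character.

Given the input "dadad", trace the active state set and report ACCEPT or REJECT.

Answer: REJECT

Steps:
start: ε-closure({0}) = {0,1,2}
'd' @ 1: {}  — state set empty
rest 'adad' ignored (set empty)
end set {} — state 1 not in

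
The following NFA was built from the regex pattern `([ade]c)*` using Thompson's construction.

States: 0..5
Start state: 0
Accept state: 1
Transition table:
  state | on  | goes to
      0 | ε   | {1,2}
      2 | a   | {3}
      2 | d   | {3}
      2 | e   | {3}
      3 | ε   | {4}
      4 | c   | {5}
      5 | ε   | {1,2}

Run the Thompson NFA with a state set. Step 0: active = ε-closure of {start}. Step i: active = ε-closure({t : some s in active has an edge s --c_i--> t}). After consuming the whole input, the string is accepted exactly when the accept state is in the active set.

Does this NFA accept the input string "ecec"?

Answer: ACCEPT

Trace:
start: ε-closure({0}) = {0,1,2}
'e' @ 1: {3,4}
'c' @ 2: {1,2,5}  ✓accept
'e' @ 3: {3,4}
'c' @ 4: {1,2,5}  ✓accept
final: {1,2,5}; accept 1 in set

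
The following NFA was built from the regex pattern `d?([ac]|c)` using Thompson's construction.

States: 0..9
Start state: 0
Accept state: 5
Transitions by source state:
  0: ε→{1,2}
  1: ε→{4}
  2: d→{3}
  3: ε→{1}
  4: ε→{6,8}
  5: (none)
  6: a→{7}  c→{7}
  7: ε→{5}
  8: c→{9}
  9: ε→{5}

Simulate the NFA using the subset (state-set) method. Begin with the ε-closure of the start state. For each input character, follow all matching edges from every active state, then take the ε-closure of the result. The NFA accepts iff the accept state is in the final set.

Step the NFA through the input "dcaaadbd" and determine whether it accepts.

Answer: REJECT

Derivation:
S₀ = ε-closure({0}) = {0,1,2,4,6,8}
'd' @ 1: {1,3,4,6,8}
'c' @ 2: {5,7,9}  [accepting]
'a' @ 3: {}  — state set empty
rest 'aadbd' ignored (set empty)
end set {} — state 5 not in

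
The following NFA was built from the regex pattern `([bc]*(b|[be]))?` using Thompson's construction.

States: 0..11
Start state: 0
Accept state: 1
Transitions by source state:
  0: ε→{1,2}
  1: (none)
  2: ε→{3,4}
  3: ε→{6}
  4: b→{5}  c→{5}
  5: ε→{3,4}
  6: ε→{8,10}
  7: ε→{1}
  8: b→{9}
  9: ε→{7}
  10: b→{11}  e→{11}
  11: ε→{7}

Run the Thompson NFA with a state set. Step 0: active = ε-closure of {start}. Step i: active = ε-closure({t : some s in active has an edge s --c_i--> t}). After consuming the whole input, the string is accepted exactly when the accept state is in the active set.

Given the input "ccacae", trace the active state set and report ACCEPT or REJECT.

S₀ = ε-closure({0}) = {0,1,2,3,4,6,8,10}
'c' @ 1: {3,4,5,6,8,10}
'c' @ 2: {3,4,5,6,8,10}
'a' @ 3: {}  — no active states
rest 'cae' ignored (set empty)
after full input: {}  (accept=1 not in)

Answer: REJECT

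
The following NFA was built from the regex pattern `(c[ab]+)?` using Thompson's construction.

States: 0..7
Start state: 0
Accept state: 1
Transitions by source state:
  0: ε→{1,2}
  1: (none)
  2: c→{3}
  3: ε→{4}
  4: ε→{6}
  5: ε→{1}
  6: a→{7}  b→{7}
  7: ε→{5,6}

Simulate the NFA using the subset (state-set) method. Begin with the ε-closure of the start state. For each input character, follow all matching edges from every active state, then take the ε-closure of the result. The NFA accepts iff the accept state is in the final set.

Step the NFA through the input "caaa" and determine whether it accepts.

start: ε-closure({0}) = {0,1,2}
'c' @ 1: {3,4,6}
'a' @ 2: {1,5,6,7}  (accept∈set)
'a' @ 3: {1,5,6,7}  (accept∈set)
'a' @ 4: {1,5,6,7}  (accept∈set)
after full input: {1,5,6,7}  (accept=1 in)

Answer: ACCEPT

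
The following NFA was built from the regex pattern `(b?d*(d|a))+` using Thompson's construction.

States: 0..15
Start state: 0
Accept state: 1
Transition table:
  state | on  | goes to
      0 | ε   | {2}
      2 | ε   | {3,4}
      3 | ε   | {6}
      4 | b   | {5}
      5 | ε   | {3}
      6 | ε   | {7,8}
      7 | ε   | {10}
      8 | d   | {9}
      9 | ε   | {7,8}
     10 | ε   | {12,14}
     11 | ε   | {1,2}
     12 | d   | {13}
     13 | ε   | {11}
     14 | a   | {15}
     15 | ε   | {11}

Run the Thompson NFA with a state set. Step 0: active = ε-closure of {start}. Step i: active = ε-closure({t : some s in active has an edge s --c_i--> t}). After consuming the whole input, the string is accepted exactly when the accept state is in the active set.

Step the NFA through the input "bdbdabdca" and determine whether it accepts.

Answer: REJECT

Steps:
start: ε-closure({0}) = {0,2,3,4,6,7,8,10,12,14}
'b' @ 1: {3,5,6,7,8,10,12,14}
'd' @ 2: {1,2,3,4,6,7,8,9,10,11,12,13,14}  (accept∈set)
'b' @ 3: {3,5,6,7,8,10,12,14}
'd' @ 4: {1,2,3,4,6,7,8,9,10,11,12,13,14}  (accept∈set)
'a' @ 5: {1,2,3,4,6,7,8,10,11,12,14,15}  (accept∈set)
'b' @ 6: {3,5,6,7,8,10,12,14}
'd' @ 7: {1,2,3,4,6,7,8,9,10,11,12,13,14}  (accept∈set)
'c' @ 8: {}  — state set empty
rest 'a' ignored (set empty)
end set {} — state 1 not in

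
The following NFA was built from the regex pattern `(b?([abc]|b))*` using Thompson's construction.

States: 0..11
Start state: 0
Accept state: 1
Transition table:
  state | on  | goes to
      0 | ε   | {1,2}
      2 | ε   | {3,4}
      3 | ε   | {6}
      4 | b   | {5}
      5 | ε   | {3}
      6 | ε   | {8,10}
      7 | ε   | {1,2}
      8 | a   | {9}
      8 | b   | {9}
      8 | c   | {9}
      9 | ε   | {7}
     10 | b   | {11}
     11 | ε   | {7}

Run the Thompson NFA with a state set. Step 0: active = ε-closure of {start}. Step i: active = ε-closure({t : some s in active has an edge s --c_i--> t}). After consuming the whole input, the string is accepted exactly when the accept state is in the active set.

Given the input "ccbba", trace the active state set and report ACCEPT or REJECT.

start: ε-closure({0}) = {0,1,2,3,4,6,8,10}
'c' @ 1: {1,2,3,4,6,7,8,9,10}  ✓accept
'c' @ 2: {1,2,3,4,6,7,8,9,10}  ✓accept
'b' @ 3: {1,2,3,4,5,6,7,8,9,10,11}  ✓accept
'b' @ 4: {1,2,3,4,5,6,7,8,9,10,11}  ✓accept
'a' @ 5: {1,2,3,4,6,7,8,9,10}  ✓accept
end set {1,2,3,4,6,7,8,9,10} — state 1 in

Answer: ACCEPT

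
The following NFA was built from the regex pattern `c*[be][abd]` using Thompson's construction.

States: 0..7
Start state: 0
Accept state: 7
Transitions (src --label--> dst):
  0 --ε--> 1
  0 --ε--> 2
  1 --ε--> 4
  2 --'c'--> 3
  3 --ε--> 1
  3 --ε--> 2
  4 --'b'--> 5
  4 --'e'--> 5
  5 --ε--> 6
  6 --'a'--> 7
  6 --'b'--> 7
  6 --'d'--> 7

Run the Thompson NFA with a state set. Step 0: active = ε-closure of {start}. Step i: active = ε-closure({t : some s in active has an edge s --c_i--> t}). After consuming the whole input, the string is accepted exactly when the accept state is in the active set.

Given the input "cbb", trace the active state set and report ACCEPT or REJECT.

S₀ = ε-closure({0}) = {0,1,2,4}
'c' @ 1: {1,2,3,4}
'b' @ 2: {5,6}
'b' @ 3: {7}  [accepting]
final: {7}; accept 7 in set

Answer: ACCEPT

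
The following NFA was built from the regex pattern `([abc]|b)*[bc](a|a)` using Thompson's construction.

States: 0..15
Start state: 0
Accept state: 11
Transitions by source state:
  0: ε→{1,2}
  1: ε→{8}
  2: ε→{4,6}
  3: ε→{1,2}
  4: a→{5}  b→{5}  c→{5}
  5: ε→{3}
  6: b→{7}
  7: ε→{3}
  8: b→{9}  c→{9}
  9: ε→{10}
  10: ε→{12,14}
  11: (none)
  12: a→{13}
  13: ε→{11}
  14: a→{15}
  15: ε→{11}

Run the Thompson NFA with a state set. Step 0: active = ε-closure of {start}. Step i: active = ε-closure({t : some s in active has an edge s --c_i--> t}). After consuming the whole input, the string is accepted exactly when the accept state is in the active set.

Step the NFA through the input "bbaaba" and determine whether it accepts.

initial (ε-close {0}): {0,1,2,4,6,8}
'b' @ 1: {1,2,3,4,5,6,7,8,9,10,12,14}
'b' @ 2: {1,2,3,4,5,6,7,8,9,10,12,14}
'a' @ 3: {1,2,3,4,5,6,8,11,13,15}  ✓accept
'a' @ 4: {1,2,3,4,5,6,8}
'b' @ 5: {1,2,3,4,5,6,7,8,9,10,12,14}
'a' @ 6: {1,2,3,4,5,6,8,11,13,15}  ✓accept
after full input: {1,2,3,4,5,6,8,11,13,15}  (accept=11 in)

Answer: ACCEPT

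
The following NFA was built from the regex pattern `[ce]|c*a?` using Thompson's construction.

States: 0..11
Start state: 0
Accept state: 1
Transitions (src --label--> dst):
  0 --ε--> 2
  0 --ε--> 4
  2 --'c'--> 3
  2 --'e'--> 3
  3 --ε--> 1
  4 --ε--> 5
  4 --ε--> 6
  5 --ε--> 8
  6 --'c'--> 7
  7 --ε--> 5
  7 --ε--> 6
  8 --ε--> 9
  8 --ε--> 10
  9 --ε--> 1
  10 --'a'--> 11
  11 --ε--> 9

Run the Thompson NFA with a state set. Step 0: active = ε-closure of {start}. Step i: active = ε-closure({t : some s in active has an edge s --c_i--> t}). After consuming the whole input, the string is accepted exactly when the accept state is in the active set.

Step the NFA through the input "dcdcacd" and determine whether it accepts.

Answer: REJECT

Trace:
S₀ = ε-closure({0}) = {0,1,2,4,5,6,8,9,10}
'd' @ 1: {}  — dead — no transitions
rest 'cdcacd' ignored (set empty)
after full input: {}  (accept=1 not in)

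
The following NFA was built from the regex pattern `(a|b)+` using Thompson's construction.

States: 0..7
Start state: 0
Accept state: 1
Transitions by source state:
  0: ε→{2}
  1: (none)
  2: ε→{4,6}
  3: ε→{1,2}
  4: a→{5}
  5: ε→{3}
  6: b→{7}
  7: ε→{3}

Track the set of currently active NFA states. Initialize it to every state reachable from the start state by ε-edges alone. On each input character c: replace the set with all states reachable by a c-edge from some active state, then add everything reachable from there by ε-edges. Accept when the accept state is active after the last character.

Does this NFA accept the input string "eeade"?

Answer: REJECT

Derivation:
S₀ = ε-closure({0}) = {0,2,4,6}
'e' @ 1: {}  — no active states
rest 'eade' ignored (set empty)
end set {} — state 1 not in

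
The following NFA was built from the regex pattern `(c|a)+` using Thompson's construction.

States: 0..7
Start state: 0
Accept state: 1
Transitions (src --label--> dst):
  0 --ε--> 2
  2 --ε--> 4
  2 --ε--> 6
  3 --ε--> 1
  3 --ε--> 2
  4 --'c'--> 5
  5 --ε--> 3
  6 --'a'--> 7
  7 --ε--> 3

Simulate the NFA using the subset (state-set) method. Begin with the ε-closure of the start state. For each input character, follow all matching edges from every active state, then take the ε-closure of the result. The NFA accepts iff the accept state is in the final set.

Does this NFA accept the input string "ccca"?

Answer: ACCEPT

Derivation:
S₀ = ε-closure({0}) = {0,2,4,6}
'c' @ 1: {1,2,3,4,5,6}  [accepting]
'c' @ 2: {1,2,3,4,5,6}  [accepting]
'c' @ 3: {1,2,3,4,5,6}  [accepting]
'a' @ 4: {1,2,3,4,6,7}  [accepting]
end set {1,2,3,4,6,7} — state 1 in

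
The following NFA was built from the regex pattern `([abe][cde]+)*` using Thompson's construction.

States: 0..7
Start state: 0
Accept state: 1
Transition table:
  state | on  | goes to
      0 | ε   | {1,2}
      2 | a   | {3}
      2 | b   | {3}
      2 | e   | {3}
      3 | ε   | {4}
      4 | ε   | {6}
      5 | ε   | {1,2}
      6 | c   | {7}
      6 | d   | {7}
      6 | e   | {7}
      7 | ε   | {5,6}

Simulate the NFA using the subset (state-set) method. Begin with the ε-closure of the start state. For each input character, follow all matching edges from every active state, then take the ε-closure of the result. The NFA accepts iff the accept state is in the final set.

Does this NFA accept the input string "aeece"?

S₀ = ε-closure({0}) = {0,1,2}
'a' @ 1: {3,4,6}
'e' @ 2: {1,2,5,6,7}  [accepting]
'e' @ 3: {1,2,3,4,5,6,7}  [accepting]
'c' @ 4: {1,2,5,6,7}  [accepting]
'e' @ 5: {1,2,3,4,5,6,7}  [accepting]
final: {1,2,3,4,5,6,7}; accept 1 in set

Answer: ACCEPT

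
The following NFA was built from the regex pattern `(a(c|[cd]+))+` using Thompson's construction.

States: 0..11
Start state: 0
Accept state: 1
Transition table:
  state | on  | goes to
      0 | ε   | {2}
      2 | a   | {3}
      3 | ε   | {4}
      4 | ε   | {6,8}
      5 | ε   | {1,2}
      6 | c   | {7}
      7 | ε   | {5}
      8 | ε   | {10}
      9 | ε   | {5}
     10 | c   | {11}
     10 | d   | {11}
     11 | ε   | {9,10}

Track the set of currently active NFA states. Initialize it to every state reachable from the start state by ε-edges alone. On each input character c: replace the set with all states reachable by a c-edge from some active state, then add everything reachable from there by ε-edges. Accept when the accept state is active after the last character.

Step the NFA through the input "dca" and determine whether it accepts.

Answer: REJECT

Trace:
S₀ = ε-closure({0}) = {0,2}
'd' @ 1: {}  — dead — no transitions
rest 'ca' ignored (set empty)
final: {}; accept 1 not in set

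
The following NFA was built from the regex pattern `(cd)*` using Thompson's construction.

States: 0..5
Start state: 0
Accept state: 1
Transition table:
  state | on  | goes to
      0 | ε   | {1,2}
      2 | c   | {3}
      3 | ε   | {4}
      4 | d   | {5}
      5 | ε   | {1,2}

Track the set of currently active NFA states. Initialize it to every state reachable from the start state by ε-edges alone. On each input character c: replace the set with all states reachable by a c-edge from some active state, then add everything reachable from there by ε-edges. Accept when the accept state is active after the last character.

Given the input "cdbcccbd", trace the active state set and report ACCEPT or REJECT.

Answer: REJECT

Derivation:
initial (ε-close {0}): {0,1,2}
'c' @ 1: {3,4}
'd' @ 2: {1,2,5}  (accept∈set)
'b' @ 3: {}  — state set empty
rest 'cccbd' ignored (set empty)
final: {}; accept 1 not in set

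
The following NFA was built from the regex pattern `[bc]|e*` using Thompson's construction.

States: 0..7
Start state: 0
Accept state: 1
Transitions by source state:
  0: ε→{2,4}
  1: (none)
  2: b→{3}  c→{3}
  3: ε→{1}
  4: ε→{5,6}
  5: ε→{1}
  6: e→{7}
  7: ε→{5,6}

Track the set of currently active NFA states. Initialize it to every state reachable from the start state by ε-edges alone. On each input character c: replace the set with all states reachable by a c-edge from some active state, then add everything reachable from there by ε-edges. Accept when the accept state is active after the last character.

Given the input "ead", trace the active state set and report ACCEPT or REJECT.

Answer: REJECT

Trace:
start: ε-closure({0}) = {0,1,2,4,5,6}
'e' @ 1: {1,5,6,7}  ✓accept
'a' @ 2: {}  — dead — no transitions
rest 'd' ignored (set empty)
final: {}; accept 1 not in set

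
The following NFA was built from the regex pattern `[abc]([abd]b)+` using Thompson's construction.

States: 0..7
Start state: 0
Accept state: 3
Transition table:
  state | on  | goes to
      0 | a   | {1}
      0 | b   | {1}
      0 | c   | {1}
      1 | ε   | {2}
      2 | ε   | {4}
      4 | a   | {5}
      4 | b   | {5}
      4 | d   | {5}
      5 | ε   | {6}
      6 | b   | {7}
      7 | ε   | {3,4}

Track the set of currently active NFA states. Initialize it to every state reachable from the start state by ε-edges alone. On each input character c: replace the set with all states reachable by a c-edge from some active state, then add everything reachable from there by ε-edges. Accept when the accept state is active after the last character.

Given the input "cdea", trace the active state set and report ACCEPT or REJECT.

initial (ε-close {0}): {0}
'c' @ 1: {1,2,4}
'd' @ 2: {5,6}
'e' @ 3: {}  — dead — no transitions
rest 'a' ignored (set empty)
final: {}; accept 3 not in set

Answer: REJECT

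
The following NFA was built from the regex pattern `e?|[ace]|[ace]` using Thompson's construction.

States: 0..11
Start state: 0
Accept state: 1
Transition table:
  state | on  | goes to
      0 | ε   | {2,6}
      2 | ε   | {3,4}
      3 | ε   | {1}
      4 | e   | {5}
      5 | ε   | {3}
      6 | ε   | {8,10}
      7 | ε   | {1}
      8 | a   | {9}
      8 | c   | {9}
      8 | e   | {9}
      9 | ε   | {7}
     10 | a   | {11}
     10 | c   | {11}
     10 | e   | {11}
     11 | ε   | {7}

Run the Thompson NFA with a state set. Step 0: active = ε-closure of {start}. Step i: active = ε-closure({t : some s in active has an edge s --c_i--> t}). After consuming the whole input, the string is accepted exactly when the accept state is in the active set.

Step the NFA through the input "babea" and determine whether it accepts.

start: ε-closure({0}) = {0,1,2,3,4,6,8,10}
'b' @ 1: {}  — dead — no transitions
rest 'abea' ignored (set empty)
final: {}; accept 1 not in set

Answer: REJECT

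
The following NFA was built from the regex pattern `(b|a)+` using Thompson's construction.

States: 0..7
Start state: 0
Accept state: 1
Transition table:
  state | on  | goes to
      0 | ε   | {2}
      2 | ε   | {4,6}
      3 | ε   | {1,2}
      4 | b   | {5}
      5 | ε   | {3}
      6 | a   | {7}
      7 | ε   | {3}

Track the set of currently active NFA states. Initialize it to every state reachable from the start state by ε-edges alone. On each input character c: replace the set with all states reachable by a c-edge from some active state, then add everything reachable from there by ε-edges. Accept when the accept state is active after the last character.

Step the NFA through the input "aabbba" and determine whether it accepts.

initial (ε-close {0}): {0,2,4,6}
'a' @ 1: {1,2,3,4,6,7}  [accepting]
'a' @ 2: {1,2,3,4,6,7}  [accepting]
'b' @ 3: {1,2,3,4,5,6}  [accepting]
'b' @ 4: {1,2,3,4,5,6}  [accepting]
'b' @ 5: {1,2,3,4,5,6}  [accepting]
'a' @ 6: {1,2,3,4,6,7}  [accepting]
after full input: {1,2,3,4,6,7}  (accept=1 in)

Answer: ACCEPT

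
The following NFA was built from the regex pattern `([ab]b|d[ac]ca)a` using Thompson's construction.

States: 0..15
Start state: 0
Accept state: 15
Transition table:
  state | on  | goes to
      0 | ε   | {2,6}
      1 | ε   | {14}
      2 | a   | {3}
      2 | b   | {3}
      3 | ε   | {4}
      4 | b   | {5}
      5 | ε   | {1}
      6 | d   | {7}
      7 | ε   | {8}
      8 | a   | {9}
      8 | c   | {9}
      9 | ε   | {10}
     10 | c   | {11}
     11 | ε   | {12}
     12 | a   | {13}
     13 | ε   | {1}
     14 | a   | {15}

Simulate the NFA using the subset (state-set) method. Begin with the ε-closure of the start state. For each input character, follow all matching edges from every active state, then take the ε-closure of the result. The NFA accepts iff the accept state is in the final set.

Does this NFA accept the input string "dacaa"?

start: ε-closure({0}) = {0,2,6}
'd' @ 1: {7,8}
'a' @ 2: {9,10}
'c' @ 3: {11,12}
'a' @ 4: {1,13,14}
'a' @ 5: {15}  [accepting]
after full input: {15}  (accept=15 in)

Answer: ACCEPT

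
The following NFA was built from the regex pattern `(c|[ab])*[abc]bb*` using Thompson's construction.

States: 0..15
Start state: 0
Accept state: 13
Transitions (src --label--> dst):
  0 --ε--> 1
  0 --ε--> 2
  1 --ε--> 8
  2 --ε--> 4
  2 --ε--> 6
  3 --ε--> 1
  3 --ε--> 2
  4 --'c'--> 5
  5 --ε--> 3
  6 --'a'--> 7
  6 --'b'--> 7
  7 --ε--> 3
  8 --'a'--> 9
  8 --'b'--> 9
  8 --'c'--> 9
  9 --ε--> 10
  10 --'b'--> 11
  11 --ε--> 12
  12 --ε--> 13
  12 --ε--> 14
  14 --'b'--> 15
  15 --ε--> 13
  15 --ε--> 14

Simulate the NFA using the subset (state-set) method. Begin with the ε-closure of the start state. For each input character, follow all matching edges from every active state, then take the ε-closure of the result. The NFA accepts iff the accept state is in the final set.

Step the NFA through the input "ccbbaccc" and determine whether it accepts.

start: ε-closure({0}) = {0,1,2,4,6,8}
'c' @ 1: {1,2,3,4,5,6,8,9,10}
'c' @ 2: {1,2,3,4,5,6,8,9,10}
'b' @ 3: {1,2,3,4,6,7,8,9,10,11,12,13,14}  (accept∈set)
'b' @ 4: {1,2,3,4,6,7,8,9,10,11,12,13,14,15}  (accept∈set)
'a' @ 5: {1,2,3,4,6,7,8,9,10}
'c' @ 6: {1,2,3,4,5,6,8,9,10}
'c' @ 7: {1,2,3,4,5,6,8,9,10}
'c' @ 8: {1,2,3,4,5,6,8,9,10}
end set {1,2,3,4,5,6,8,9,10} — state 13 not in

Answer: REJECT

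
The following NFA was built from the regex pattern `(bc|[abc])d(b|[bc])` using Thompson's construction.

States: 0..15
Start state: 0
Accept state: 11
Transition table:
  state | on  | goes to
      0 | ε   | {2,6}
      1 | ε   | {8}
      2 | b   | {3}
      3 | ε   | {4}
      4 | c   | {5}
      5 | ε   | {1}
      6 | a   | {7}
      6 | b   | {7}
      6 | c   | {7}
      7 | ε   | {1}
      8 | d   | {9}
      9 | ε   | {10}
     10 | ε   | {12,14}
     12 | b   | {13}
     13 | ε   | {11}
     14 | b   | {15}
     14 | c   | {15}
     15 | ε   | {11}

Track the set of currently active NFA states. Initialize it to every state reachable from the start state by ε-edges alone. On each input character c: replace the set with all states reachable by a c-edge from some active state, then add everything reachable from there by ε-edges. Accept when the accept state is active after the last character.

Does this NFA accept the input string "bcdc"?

Answer: ACCEPT

Derivation:
initial (ε-close {0}): {0,2,6}
'b' @ 1: {1,3,4,7,8}
'c' @ 2: {1,5,8}
'd' @ 3: {9,10,12,14}
'c' @ 4: {11,15}  [accepting]
end set {11,15} — state 11 in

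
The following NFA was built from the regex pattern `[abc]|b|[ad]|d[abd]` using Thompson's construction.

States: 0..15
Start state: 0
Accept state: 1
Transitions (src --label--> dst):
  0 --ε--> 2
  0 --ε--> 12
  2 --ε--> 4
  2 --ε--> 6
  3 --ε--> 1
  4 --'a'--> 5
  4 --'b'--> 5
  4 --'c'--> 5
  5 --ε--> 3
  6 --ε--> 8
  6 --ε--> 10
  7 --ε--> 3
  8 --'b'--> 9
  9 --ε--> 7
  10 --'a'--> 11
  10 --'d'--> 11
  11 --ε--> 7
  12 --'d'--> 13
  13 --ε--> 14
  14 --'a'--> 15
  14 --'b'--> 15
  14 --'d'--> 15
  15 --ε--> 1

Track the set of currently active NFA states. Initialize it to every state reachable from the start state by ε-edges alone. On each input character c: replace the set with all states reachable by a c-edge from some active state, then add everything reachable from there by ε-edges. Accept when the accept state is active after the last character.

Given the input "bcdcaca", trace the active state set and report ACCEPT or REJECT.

Answer: REJECT

Steps:
initial (ε-close {0}): {0,2,4,6,8,10,12}
'b' @ 1: {1,3,5,7,9}  (accept∈set)
'c' @ 2: {}  — state set empty
rest 'dcaca' ignored (set empty)
end set {} — state 1 not in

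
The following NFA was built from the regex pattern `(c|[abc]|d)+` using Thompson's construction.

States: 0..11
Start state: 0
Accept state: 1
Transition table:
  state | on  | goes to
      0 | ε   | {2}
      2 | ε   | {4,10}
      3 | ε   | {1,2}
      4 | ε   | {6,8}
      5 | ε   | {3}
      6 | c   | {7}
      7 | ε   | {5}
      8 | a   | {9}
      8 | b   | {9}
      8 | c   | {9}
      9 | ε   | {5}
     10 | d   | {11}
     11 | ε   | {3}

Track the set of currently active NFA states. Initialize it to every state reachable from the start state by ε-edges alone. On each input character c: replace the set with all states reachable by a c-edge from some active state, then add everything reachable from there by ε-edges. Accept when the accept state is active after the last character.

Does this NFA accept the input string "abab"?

S₀ = ε-closure({0}) = {0,2,4,6,8,10}
'a' @ 1: {1,2,3,4,5,6,8,9,10}  ✓accept
'b' @ 2: {1,2,3,4,5,6,8,9,10}  ✓accept
'a' @ 3: {1,2,3,4,5,6,8,9,10}  ✓accept
'b' @ 4: {1,2,3,4,5,6,8,9,10}  ✓accept
end set {1,2,3,4,5,6,8,9,10} — state 1 in

Answer: ACCEPT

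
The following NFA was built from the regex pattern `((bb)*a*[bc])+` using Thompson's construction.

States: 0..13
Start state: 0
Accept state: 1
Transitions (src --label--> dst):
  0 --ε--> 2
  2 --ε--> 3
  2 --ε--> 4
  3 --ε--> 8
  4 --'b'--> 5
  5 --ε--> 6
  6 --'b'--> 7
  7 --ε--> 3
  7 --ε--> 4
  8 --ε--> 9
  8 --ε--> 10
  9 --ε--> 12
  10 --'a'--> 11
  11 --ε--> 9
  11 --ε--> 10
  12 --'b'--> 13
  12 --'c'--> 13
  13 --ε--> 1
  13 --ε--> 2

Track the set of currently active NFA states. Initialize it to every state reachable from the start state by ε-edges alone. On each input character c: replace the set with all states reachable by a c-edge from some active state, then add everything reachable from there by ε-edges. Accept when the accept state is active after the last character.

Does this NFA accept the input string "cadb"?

Answer: REJECT

Derivation:
S₀ = ε-closure({0}) = {0,2,3,4,8,9,10,12}
'c' @ 1: {1,2,3,4,8,9,10,12,13}  ✓accept
'a' @ 2: {9,10,11,12}
'd' @ 3: {}  — no active states
rest 'b' ignored (set empty)
end set {} — state 1 not in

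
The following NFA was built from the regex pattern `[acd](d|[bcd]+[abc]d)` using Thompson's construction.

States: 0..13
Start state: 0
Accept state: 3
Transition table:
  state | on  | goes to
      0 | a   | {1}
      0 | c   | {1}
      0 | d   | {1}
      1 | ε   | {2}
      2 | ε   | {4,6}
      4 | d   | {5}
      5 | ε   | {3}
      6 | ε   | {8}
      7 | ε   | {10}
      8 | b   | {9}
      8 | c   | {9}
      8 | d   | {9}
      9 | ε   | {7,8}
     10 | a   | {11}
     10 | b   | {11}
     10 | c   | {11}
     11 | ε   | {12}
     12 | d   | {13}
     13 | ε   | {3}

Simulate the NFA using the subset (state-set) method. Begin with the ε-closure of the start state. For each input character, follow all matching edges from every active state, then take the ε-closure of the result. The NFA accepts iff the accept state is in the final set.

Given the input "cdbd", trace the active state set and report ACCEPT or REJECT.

start: ε-closure({0}) = {0}
'c' @ 1: {1,2,4,6,8}
'd' @ 2: {3,5,7,8,9,10}  (accept∈set)
'b' @ 3: {7,8,9,10,11,12}
'd' @ 4: {3,7,8,9,10,13}  (accept∈set)
final: {3,7,8,9,10,13}; accept 3 in set

Answer: ACCEPT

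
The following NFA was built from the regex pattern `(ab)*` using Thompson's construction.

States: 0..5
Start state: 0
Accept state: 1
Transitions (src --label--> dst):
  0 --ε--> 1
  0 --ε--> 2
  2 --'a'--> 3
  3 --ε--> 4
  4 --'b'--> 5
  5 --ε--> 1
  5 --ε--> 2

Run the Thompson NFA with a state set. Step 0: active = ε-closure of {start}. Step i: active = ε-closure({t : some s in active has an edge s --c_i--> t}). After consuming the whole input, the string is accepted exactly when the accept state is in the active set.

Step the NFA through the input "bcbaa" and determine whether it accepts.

initial (ε-close {0}): {0,1,2}
'b' @ 1: {}  — dead — no transitions
rest 'cbaa' ignored (set empty)
final: {}; accept 1 not in set

Answer: REJECT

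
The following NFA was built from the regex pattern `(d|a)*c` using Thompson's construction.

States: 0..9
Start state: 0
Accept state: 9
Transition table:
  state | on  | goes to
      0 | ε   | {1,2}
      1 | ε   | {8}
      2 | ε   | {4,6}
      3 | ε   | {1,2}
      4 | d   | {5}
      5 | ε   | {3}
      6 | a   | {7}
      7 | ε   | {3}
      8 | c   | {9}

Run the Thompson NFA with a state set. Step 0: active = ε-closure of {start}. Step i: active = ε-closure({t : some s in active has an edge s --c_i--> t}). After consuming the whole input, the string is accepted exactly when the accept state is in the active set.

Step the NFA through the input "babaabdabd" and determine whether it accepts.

Answer: REJECT

Steps:
initial (ε-close {0}): {0,1,2,4,6,8}
'b' @ 1: {}  — no active states
rest 'abaabdabd' ignored (set empty)
end set {} — state 9 not in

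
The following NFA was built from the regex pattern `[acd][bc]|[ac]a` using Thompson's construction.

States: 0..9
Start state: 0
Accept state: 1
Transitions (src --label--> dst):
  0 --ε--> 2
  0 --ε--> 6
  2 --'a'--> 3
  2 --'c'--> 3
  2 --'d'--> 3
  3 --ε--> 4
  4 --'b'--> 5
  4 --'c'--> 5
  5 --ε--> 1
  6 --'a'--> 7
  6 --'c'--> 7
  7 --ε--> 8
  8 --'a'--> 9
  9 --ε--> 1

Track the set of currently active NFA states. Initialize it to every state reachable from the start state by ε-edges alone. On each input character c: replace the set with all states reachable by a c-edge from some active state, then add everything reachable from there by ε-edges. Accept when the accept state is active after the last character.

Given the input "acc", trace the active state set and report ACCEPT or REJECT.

S₀ = ε-closure({0}) = {0,2,6}
'a' @ 1: {3,4,7,8}
'c' @ 2: {1,5}  ✓accept
'c' @ 3: {}  — no active states
final: {}; accept 1 not in set

Answer: REJECT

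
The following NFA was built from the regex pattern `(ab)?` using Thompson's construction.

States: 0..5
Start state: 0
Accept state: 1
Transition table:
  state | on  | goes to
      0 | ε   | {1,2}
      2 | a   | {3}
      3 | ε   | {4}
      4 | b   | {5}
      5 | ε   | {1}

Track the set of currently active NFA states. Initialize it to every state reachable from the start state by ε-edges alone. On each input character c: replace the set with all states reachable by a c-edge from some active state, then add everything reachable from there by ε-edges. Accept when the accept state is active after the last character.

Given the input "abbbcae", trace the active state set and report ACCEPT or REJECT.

initial (ε-close {0}): {0,1,2}
'a' @ 1: {3,4}
'b' @ 2: {1,5}  (accept∈set)
'b' @ 3: {}  — dead — no transitions
rest 'bcae' ignored (set empty)
end set {} — state 1 not in

Answer: REJECT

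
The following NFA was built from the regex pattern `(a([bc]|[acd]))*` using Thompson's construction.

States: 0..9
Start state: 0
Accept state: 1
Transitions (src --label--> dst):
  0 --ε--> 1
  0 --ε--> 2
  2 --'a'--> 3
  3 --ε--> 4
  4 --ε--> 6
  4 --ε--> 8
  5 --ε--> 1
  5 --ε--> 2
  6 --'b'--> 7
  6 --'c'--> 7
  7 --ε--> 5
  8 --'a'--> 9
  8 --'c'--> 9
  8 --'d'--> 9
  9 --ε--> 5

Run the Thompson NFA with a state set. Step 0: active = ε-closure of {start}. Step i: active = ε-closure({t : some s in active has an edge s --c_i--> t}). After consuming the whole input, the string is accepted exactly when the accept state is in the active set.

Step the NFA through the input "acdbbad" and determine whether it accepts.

Answer: REJECT

Trace:
initial (ε-close {0}): {0,1,2}
'a' @ 1: {3,4,6,8}
'c' @ 2: {1,2,5,7,9}  ✓accept
'd' @ 3: {}  — state set empty
rest 'bbad' ignored (set empty)
end set {} — state 1 not in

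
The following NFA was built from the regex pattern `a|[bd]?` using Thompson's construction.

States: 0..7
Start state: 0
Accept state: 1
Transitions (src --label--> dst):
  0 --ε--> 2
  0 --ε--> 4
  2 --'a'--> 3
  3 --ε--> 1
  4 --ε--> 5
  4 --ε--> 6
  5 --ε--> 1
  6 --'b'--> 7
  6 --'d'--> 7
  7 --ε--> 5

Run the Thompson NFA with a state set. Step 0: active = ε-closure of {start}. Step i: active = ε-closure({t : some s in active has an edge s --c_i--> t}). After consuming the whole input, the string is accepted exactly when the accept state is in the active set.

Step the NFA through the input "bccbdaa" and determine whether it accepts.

S₀ = ε-closure({0}) = {0,1,2,4,5,6}
'b' @ 1: {1,5,7}  [accepting]
'c' @ 2: {}  — state set empty
rest 'cbdaa' ignored (set empty)
after full input: {}  (accept=1 not in)

Answer: REJECT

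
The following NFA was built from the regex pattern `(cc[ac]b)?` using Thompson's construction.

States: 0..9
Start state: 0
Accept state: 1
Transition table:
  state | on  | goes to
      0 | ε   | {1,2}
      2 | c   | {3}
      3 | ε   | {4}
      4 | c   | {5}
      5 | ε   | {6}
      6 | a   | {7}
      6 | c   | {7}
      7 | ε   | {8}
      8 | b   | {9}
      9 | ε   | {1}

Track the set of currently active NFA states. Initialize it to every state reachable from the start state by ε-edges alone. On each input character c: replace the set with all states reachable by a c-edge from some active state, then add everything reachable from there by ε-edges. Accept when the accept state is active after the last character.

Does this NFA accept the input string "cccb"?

Answer: ACCEPT

Steps:
S₀ = ε-closure({0}) = {0,1,2}
'c' @ 1: {3,4}
'c' @ 2: {5,6}
'c' @ 3: {7,8}
'b' @ 4: {1,9}  (accept∈set)
final: {1,9}; accept 1 in set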